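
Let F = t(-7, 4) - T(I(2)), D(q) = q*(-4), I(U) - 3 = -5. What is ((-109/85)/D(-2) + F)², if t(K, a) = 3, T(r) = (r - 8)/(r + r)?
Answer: 53361/462400 ≈ 0.11540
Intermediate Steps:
I(U) = -2 (I(U) = 3 - 5 = -2)
T(r) = (-8 + r)/(2*r) (T(r) = (-8 + r)/((2*r)) = (-8 + r)*(1/(2*r)) = (-8 + r)/(2*r))
D(q) = -4*q
F = ½ (F = 3 - (-8 - 2)/(2*(-2)) = 3 - (-1)*(-10)/(2*2) = 3 - 1*5/2 = 3 - 5/2 = ½ ≈ 0.50000)
((-109/85)/D(-2) + F)² = ((-109/85)/((-4*(-2))) + ½)² = (-109*1/85/8 + ½)² = (-109/85*⅛ + ½)² = (-109/680 + ½)² = (231/680)² = 53361/462400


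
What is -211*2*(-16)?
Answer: 6752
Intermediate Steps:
-211*2*(-16) = -422*(-16) = 6752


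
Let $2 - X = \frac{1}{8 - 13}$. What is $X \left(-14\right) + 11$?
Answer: $- \frac{99}{5} \approx -19.8$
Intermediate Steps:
$X = \frac{11}{5}$ ($X = 2 - \frac{1}{8 - 13} = 2 - \frac{1}{-5} = 2 - - \frac{1}{5} = 2 + \frac{1}{5} = \frac{11}{5} \approx 2.2$)
$X \left(-14\right) + 11 = \frac{11}{5} \left(-14\right) + 11 = - \frac{154}{5} + 11 = - \frac{99}{5}$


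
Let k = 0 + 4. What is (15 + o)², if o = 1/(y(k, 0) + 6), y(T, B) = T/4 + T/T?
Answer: 14641/64 ≈ 228.77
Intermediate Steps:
k = 4
y(T, B) = 1 + T/4 (y(T, B) = T*(¼) + 1 = T/4 + 1 = 1 + T/4)
o = ⅛ (o = 1/((1 + (¼)*4) + 6) = 1/((1 + 1) + 6) = 1/(2 + 6) = 1/8 = ⅛ ≈ 0.12500)
(15 + o)² = (15 + ⅛)² = (121/8)² = 14641/64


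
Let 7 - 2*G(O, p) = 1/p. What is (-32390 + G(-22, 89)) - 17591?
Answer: -4447998/89 ≈ -49978.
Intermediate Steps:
G(O, p) = 7/2 - 1/(2*p)
(-32390 + G(-22, 89)) - 17591 = (-32390 + (½)*(-1 + 7*89)/89) - 17591 = (-32390 + (½)*(1/89)*(-1 + 623)) - 17591 = (-32390 + (½)*(1/89)*622) - 17591 = (-32390 + 311/89) - 17591 = -2882399/89 - 17591 = -4447998/89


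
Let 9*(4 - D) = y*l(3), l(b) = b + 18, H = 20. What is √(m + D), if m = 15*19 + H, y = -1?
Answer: √2802/3 ≈ 17.645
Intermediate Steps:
l(b) = 18 + b
D = 19/3 (D = 4 - (-1)*(18 + 3)/9 = 4 - (-1)*21/9 = 4 - ⅑*(-21) = 4 + 7/3 = 19/3 ≈ 6.3333)
m = 305 (m = 15*19 + 20 = 285 + 20 = 305)
√(m + D) = √(305 + 19/3) = √(934/3) = √2802/3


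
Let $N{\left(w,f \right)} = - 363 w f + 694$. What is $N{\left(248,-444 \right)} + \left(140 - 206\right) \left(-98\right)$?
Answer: $39977818$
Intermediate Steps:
$N{\left(w,f \right)} = 694 - 363 f w$ ($N{\left(w,f \right)} = - 363 f w + 694 = 694 - 363 f w$)
$N{\left(248,-444 \right)} + \left(140 - 206\right) \left(-98\right) = \left(694 - \left(-161172\right) 248\right) + \left(140 - 206\right) \left(-98\right) = \left(694 + 39970656\right) - -6468 = 39971350 + 6468 = 39977818$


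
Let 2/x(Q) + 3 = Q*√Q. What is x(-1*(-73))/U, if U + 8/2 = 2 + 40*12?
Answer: 3/92972912 + 73*√73/92972912 ≈ 6.7408e-6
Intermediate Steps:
U = 478 (U = -4 + (2 + 40*12) = -4 + (2 + 480) = -4 + 482 = 478)
x(Q) = 2/(-3 + Q^(3/2)) (x(Q) = 2/(-3 + Q*√Q) = 2/(-3 + Q^(3/2)))
x(-1*(-73))/U = (2/(-3 + (-1*(-73))^(3/2)))/478 = (2/(-3 + 73^(3/2)))*(1/478) = (2/(-3 + 73*√73))*(1/478) = 1/(239*(-3 + 73*√73))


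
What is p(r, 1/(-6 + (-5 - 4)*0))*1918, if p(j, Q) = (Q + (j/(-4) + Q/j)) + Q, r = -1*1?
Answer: 959/6 ≈ 159.83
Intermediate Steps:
r = -1
p(j, Q) = 2*Q - j/4 + Q/j (p(j, Q) = (Q + (j*(-¼) + Q/j)) + Q = (Q + (-j/4 + Q/j)) + Q = (Q - j/4 + Q/j) + Q = 2*Q - j/4 + Q/j)
p(r, 1/(-6 + (-5 - 4)*0))*1918 = (2/(-6 + (-5 - 4)*0) - ¼*(-1) + 1/(-6 + (-5 - 4)*0*(-1)))*1918 = (2/(-6 - 9*0) + ¼ - 1/(-6 - 9*0))*1918 = (2/(-6 + 0) + ¼ - 1/(-6 + 0))*1918 = (2/(-6) + ¼ - 1/(-6))*1918 = (2*(-⅙) + ¼ - ⅙*(-1))*1918 = (-⅓ + ¼ + ⅙)*1918 = (1/12)*1918 = 959/6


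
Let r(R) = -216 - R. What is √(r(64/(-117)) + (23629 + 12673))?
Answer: √54887638/39 ≈ 189.96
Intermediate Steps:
√(r(64/(-117)) + (23629 + 12673)) = √((-216 - 64/(-117)) + (23629 + 12673)) = √((-216 - 64*(-1)/117) + 36302) = √((-216 - 1*(-64/117)) + 36302) = √((-216 + 64/117) + 36302) = √(-25208/117 + 36302) = √(4222126/117) = √54887638/39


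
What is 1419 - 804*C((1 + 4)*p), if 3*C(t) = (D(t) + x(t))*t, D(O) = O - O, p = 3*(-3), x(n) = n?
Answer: -541281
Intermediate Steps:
p = -9
D(O) = 0
C(t) = t²/3 (C(t) = ((0 + t)*t)/3 = (t*t)/3 = t²/3)
1419 - 804*C((1 + 4)*p) = 1419 - 268*((1 + 4)*(-9))² = 1419 - 268*(5*(-9))² = 1419 - 268*(-45)² = 1419 - 268*2025 = 1419 - 804*675 = 1419 - 542700 = -541281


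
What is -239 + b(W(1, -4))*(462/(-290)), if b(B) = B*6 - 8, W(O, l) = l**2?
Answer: -54983/145 ≈ -379.19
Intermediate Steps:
b(B) = -8 + 6*B (b(B) = 6*B - 8 = -8 + 6*B)
-239 + b(W(1, -4))*(462/(-290)) = -239 + (-8 + 6*(-4)**2)*(462/(-290)) = -239 + (-8 + 6*16)*(462*(-1/290)) = -239 + (-8 + 96)*(-231/145) = -239 + 88*(-231/145) = -239 - 20328/145 = -54983/145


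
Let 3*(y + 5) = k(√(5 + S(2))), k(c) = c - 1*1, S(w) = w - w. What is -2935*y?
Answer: 46960/3 - 2935*√5/3 ≈ 13466.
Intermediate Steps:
S(w) = 0
k(c) = -1 + c (k(c) = c - 1 = -1 + c)
y = -16/3 + √5/3 (y = -5 + (-1 + √(5 + 0))/3 = -5 + (-1 + √5)/3 = -5 + (-⅓ + √5/3) = -16/3 + √5/3 ≈ -4.5880)
-2935*y = -2935*(-16/3 + √5/3) = 46960/3 - 2935*√5/3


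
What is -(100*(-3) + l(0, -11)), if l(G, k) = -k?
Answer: 289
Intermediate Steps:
-(100*(-3) + l(0, -11)) = -(100*(-3) - 1*(-11)) = -(-300 + 11) = -1*(-289) = 289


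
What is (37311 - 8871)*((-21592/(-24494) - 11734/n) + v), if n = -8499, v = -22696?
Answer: -22392981332915280/34695751 ≈ -6.4541e+8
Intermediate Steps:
(37311 - 8871)*((-21592/(-24494) - 11734/n) + v) = (37311 - 8871)*((-21592/(-24494) - 11734/(-8499)) - 22696) = 28440*((-21592*(-1/24494) - 11734*(-1/8499)) - 22696) = 28440*((10796/12247 + 11734/8499) - 22696) = 28440*(235461502/104087253 - 22696) = 28440*(-2362128832586/104087253) = -22392981332915280/34695751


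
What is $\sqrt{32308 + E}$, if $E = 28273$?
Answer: $\sqrt{60581} \approx 246.13$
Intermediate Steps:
$\sqrt{32308 + E} = \sqrt{32308 + 28273} = \sqrt{60581}$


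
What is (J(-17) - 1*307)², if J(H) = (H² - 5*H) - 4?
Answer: 3969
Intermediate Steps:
J(H) = -4 + H² - 5*H
(J(-17) - 1*307)² = ((-4 + (-17)² - 5*(-17)) - 1*307)² = ((-4 + 289 + 85) - 307)² = (370 - 307)² = 63² = 3969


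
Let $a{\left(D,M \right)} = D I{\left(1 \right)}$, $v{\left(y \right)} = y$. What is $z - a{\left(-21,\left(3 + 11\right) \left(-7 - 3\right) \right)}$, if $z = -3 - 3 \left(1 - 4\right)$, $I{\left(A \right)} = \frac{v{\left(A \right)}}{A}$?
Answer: $27$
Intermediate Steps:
$I{\left(A \right)} = 1$ ($I{\left(A \right)} = \frac{A}{A} = 1$)
$a{\left(D,M \right)} = D$ ($a{\left(D,M \right)} = D 1 = D$)
$z = 6$ ($z = -3 - -9 = -3 + 9 = 6$)
$z - a{\left(-21,\left(3 + 11\right) \left(-7 - 3\right) \right)} = 6 - -21 = 6 + 21 = 27$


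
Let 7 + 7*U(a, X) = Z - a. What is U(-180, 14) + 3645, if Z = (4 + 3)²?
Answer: 25737/7 ≈ 3676.7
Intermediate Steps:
Z = 49 (Z = 7² = 49)
U(a, X) = 6 - a/7 (U(a, X) = -1 + (49 - a)/7 = -1 + (7 - a/7) = 6 - a/7)
U(-180, 14) + 3645 = (6 - ⅐*(-180)) + 3645 = (6 + 180/7) + 3645 = 222/7 + 3645 = 25737/7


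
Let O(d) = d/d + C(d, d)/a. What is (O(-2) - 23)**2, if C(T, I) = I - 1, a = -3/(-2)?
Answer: 576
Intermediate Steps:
a = 3/2 (a = -3*(-1/2) = 3/2 ≈ 1.5000)
C(T, I) = -1 + I
O(d) = 1/3 + 2*d/3 (O(d) = d/d + (-1 + d)/(3/2) = 1 + (-1 + d)*(2/3) = 1 + (-2/3 + 2*d/3) = 1/3 + 2*d/3)
(O(-2) - 23)**2 = ((1/3 + (2/3)*(-2)) - 23)**2 = ((1/3 - 4/3) - 23)**2 = (-1 - 23)**2 = (-24)**2 = 576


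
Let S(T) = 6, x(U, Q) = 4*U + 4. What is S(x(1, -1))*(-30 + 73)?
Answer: 258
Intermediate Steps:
x(U, Q) = 4 + 4*U
S(x(1, -1))*(-30 + 73) = 6*(-30 + 73) = 6*43 = 258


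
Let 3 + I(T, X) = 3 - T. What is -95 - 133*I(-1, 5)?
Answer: -228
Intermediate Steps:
I(T, X) = -T (I(T, X) = -3 + (3 - T) = -T)
-95 - 133*I(-1, 5) = -95 - (-133)*(-1) = -95 - 133*1 = -95 - 133 = -228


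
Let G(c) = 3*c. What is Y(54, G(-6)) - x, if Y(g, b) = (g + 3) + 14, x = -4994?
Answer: 5065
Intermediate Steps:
Y(g, b) = 17 + g (Y(g, b) = (3 + g) + 14 = 17 + g)
Y(54, G(-6)) - x = (17 + 54) - 1*(-4994) = 71 + 4994 = 5065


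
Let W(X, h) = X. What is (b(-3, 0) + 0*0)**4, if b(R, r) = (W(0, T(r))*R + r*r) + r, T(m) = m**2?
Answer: 0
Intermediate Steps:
b(R, r) = r + r**2 (b(R, r) = (0*R + r*r) + r = (0 + r**2) + r = r**2 + r = r + r**2)
(b(-3, 0) + 0*0)**4 = (0*(1 + 0) + 0*0)**4 = (0*1 + 0)**4 = (0 + 0)**4 = 0**4 = 0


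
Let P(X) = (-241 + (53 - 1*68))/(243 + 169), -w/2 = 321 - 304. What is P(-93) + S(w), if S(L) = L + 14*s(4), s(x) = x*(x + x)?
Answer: 42578/103 ≈ 413.38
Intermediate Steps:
s(x) = 2*x² (s(x) = x*(2*x) = 2*x²)
w = -34 (w = -2*(321 - 304) = -2*17 = -34)
S(L) = 448 + L (S(L) = L + 14*(2*4²) = L + 14*(2*16) = L + 14*32 = L + 448 = 448 + L)
P(X) = -64/103 (P(X) = (-241 + (53 - 68))/412 = (-241 - 15)*(1/412) = -256*1/412 = -64/103)
P(-93) + S(w) = -64/103 + (448 - 34) = -64/103 + 414 = 42578/103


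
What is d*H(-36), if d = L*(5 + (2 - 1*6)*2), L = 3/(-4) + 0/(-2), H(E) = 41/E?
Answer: -41/16 ≈ -2.5625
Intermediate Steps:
L = -3/4 (L = 3*(-1/4) + 0*(-1/2) = -3/4 + 0 = -3/4 ≈ -0.75000)
d = 9/4 (d = -3*(5 + (2 - 1*6)*2)/4 = -3*(5 + (2 - 6)*2)/4 = -3*(5 - 4*2)/4 = -3*(5 - 8)/4 = -3/4*(-3) = 9/4 ≈ 2.2500)
d*H(-36) = 9*(41/(-36))/4 = 9*(41*(-1/36))/4 = (9/4)*(-41/36) = -41/16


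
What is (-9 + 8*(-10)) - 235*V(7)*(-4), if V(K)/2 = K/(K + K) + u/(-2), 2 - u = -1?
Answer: -1969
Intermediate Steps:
u = 3 (u = 2 - 1*(-1) = 2 + 1 = 3)
V(K) = -2 (V(K) = 2*(K/(K + K) + 3/(-2)) = 2*(K/((2*K)) + 3*(-½)) = 2*(K*(1/(2*K)) - 3/2) = 2*(½ - 3/2) = 2*(-1) = -2)
(-9 + 8*(-10)) - 235*V(7)*(-4) = (-9 + 8*(-10)) - (-470)*(-4) = (-9 - 80) - 235*8 = -89 - 1880 = -1969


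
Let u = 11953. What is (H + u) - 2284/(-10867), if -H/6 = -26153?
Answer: 1835123441/10867 ≈ 1.6887e+5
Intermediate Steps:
H = 156918 (H = -6*(-26153) = 156918)
(H + u) - 2284/(-10867) = (156918 + 11953) - 2284/(-10867) = 168871 - 2284*(-1/10867) = 168871 + 2284/10867 = 1835123441/10867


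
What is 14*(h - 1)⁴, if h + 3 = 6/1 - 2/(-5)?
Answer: 290304/625 ≈ 464.49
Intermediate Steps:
h = 17/5 (h = -3 + (6/1 - 2/(-5)) = -3 + (6*1 - 2*(-⅕)) = -3 + (6 + ⅖) = -3 + 32/5 = 17/5 ≈ 3.4000)
14*(h - 1)⁴ = 14*(17/5 - 1)⁴ = 14*(12/5)⁴ = 14*(20736/625) = 290304/625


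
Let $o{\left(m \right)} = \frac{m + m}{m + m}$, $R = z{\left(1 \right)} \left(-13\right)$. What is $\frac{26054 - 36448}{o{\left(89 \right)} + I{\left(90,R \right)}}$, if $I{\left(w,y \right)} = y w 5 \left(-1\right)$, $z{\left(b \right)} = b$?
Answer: $- \frac{10394}{5851} \approx -1.7764$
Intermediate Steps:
$R = -13$ ($R = 1 \left(-13\right) = -13$)
$I{\left(w,y \right)} = - 5 w y$ ($I{\left(w,y \right)} = y 5 w \left(-1\right) = 5 w y \left(-1\right) = - 5 w y$)
$o{\left(m \right)} = 1$ ($o{\left(m \right)} = \frac{2 m}{2 m} = 2 m \frac{1}{2 m} = 1$)
$\frac{26054 - 36448}{o{\left(89 \right)} + I{\left(90,R \right)}} = \frac{26054 - 36448}{1 - 450 \left(-13\right)} = - \frac{10394}{1 + 5850} = - \frac{10394}{5851}$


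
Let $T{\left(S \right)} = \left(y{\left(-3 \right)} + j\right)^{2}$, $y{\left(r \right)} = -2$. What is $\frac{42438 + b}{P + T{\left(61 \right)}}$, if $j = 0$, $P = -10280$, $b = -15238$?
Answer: $- \frac{6800}{2569} \approx -2.6469$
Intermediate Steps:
$T{\left(S \right)} = 4$ ($T{\left(S \right)} = \left(-2 + 0\right)^{2} = \left(-2\right)^{2} = 4$)
$\frac{42438 + b}{P + T{\left(61 \right)}} = \frac{42438 - 15238}{-10280 + 4} = \frac{27200}{-10276} = 27200 \left(- \frac{1}{10276}\right) = - \frac{6800}{2569}$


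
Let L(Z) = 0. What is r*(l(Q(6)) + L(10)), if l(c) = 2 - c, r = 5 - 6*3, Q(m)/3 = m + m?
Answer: 442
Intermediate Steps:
Q(m) = 6*m (Q(m) = 3*(m + m) = 3*(2*m) = 6*m)
r = -13 (r = 5 - 18 = -13)
r*(l(Q(6)) + L(10)) = -13*((2 - 6*6) + 0) = -13*((2 - 1*36) + 0) = -13*((2 - 36) + 0) = -13*(-34 + 0) = -13*(-34) = 442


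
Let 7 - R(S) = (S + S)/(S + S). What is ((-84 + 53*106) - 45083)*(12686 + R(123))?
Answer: -501955908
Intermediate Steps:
R(S) = 6 (R(S) = 7 - (S + S)/(S + S) = 7 - 2*S/(2*S) = 7 - 2*S*1/(2*S) = 7 - 1*1 = 7 - 1 = 6)
((-84 + 53*106) - 45083)*(12686 + R(123)) = ((-84 + 53*106) - 45083)*(12686 + 6) = ((-84 + 5618) - 45083)*12692 = (5534 - 45083)*12692 = -39549*12692 = -501955908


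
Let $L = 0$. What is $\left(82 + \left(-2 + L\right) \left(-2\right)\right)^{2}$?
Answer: $7396$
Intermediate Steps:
$\left(82 + \left(-2 + L\right) \left(-2\right)\right)^{2} = \left(82 + \left(-2 + 0\right) \left(-2\right)\right)^{2} = \left(82 - -4\right)^{2} = \left(82 + 4\right)^{2} = 86^{2} = 7396$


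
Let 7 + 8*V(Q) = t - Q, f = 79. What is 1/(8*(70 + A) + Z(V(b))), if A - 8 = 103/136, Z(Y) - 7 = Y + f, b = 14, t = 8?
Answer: 136/97163 ≈ 0.0013997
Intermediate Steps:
V(Q) = ⅛ - Q/8 (V(Q) = -7/8 + (8 - Q)/8 = -7/8 + (1 - Q/8) = ⅛ - Q/8)
Z(Y) = 86 + Y (Z(Y) = 7 + (Y + 79) = 7 + (79 + Y) = 86 + Y)
A = 1191/136 (A = 8 + 103/136 = 1191/136 ≈ 8.7574)
1/(8*(70 + A) + Z(V(b))) = 1/(8*(70 + 1191/136) + (86 + (⅛ - ⅛*14))) = 1/(8*(10711/136) + (86 + (⅛ - 7/4))) = 1/(10711/17 + (86 - 13/8)) = 1/(10711/17 + 675/8) = 1/(97163/136) = 136/97163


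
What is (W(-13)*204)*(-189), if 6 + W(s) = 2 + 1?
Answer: 115668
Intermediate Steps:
W(s) = -3 (W(s) = -6 + (2 + 1) = -6 + 3 = -3)
(W(-13)*204)*(-189) = -3*204*(-189) = -612*(-189) = 115668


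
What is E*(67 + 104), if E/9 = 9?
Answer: 13851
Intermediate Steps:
E = 81 (E = 9*9 = 81)
E*(67 + 104) = 81*(67 + 104) = 81*171 = 13851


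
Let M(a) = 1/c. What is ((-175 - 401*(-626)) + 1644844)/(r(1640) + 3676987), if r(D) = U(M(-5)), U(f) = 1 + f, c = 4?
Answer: 7582780/14707953 ≈ 0.51556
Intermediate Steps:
M(a) = 1/4
r(D) = 5/4 (r(D) = 1 + 1/4 = 5/4)
((-175 - 401*(-626)) + 1644844)/(r(1640) + 3676987) = ((-175 - 401*(-626)) + 1644844)/(5/4 + 3676987) = ((-175 + 251026) + 1644844)/(14707953/4) = (250851 + 1644844)*(4/14707953) = 1895695*(4/14707953) = 7582780/14707953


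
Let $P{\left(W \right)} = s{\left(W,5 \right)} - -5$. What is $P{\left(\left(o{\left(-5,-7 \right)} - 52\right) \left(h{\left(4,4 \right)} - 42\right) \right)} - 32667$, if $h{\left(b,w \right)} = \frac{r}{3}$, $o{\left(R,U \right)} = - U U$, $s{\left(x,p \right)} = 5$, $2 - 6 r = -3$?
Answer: $-32657$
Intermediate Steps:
$r = \frac{5}{6}$ ($r = \frac{1}{3} - - \frac{1}{2} = \frac{1}{3} + \frac{1}{2} = \frac{5}{6} \approx 0.83333$)
$o{\left(R,U \right)} = - U^{2}$
$h{\left(b,w \right)} = \frac{5}{18}$ ($h{\left(b,w \right)} = \frac{5}{6 \cdot 3} = \frac{5}{6} \cdot \frac{1}{3} = \frac{5}{18}$)
$P{\left(W \right)} = 10$ ($P{\left(W \right)} = 5 - -5 = 5 + 5 = 10$)
$P{\left(\left(o{\left(-5,-7 \right)} - 52\right) \left(h{\left(4,4 \right)} - 42\right) \right)} - 32667 = 10 - 32667 = -32657$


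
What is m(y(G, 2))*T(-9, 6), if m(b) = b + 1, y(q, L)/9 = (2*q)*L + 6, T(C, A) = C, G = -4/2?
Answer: 153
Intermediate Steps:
G = -2 (G = -4*1/2 = -2)
y(q, L) = 54 + 18*L*q (y(q, L) = 9*((2*q)*L + 6) = 9*(2*L*q + 6) = 9*(6 + 2*L*q) = 54 + 18*L*q)
m(b) = 1 + b
m(y(G, 2))*T(-9, 6) = (1 + (54 + 18*2*(-2)))*(-9) = (1 + (54 - 72))*(-9) = (1 - 18)*(-9) = -17*(-9) = 153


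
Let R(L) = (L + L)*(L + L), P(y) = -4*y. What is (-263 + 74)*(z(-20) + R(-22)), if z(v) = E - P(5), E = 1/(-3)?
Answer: -369621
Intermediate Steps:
E = -⅓ ≈ -0.33333
z(v) = 59/3 (z(v) = -⅓ - (-4)*5 = -⅓ - 1*(-20) = -⅓ + 20 = 59/3)
R(L) = 4*L² (R(L) = (2*L)*(2*L) = 4*L²)
(-263 + 74)*(z(-20) + R(-22)) = (-263 + 74)*(59/3 + 4*(-22)²) = -189*(59/3 + 4*484) = -189*(59/3 + 1936) = -189*5867/3 = -369621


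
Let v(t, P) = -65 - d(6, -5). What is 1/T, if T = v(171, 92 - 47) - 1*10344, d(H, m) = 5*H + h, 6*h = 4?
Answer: -3/31319 ≈ -9.5789e-5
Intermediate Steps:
h = 2/3 (h = (1/6)*4 = 2/3 ≈ 0.66667)
d(H, m) = 2/3 + 5*H (d(H, m) = 5*H + 2/3 = 2/3 + 5*H)
v(t, P) = -287/3 (v(t, P) = -65 - (2/3 + 5*6) = -65 - (2/3 + 30) = -65 - 1*92/3 = -65 - 92/3 = -287/3)
T = -31319/3 (T = -287/3 - 1*10344 = -287/3 - 10344 = -31319/3 ≈ -10440.)
1/T = 1/(-31319/3) = -3/31319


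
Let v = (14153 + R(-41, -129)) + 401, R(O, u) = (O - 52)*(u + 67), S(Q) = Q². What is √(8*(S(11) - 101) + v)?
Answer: 64*√5 ≈ 143.11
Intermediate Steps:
R(O, u) = (-52 + O)*(67 + u)
v = 20320 (v = (14153 + (-3484 - 52*(-129) + 67*(-41) - 41*(-129))) + 401 = (14153 + (-3484 + 6708 - 2747 + 5289)) + 401 = (14153 + 5766) + 401 = 19919 + 401 = 20320)
√(8*(S(11) - 101) + v) = √(8*(11² - 101) + 20320) = √(8*(121 - 101) + 20320) = √(8*20 + 20320) = √(160 + 20320) = √20480 = 64*√5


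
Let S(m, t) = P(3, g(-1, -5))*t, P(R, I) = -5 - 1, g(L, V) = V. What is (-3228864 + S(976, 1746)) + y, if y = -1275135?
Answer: -4514475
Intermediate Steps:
P(R, I) = -6
S(m, t) = -6*t
(-3228864 + S(976, 1746)) + y = (-3228864 - 6*1746) - 1275135 = (-3228864 - 10476) - 1275135 = -3239340 - 1275135 = -4514475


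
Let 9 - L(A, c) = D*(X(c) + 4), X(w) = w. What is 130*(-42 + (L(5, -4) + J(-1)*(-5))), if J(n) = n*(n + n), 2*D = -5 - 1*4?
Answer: -5590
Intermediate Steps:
D = -9/2 (D = (-5 - 1*4)/2 = (-5 - 4)/2 = (½)*(-9) = -9/2 ≈ -4.5000)
L(A, c) = 27 + 9*c/2 (L(A, c) = 9 - (-9)*(c + 4)/2 = 9 - (-9)*(4 + c)/2 = 9 - (-18 - 9*c/2) = 9 + (18 + 9*c/2) = 27 + 9*c/2)
J(n) = 2*n² (J(n) = n*(2*n) = 2*n²)
130*(-42 + (L(5, -4) + J(-1)*(-5))) = 130*(-42 + ((27 + (9/2)*(-4)) + (2*(-1)²)*(-5))) = 130*(-42 + ((27 - 18) + (2*1)*(-5))) = 130*(-42 + (9 + 2*(-5))) = 130*(-42 + (9 - 10)) = 130*(-42 - 1) = 130*(-43) = -5590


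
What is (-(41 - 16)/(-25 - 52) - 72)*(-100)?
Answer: 551900/77 ≈ 7167.5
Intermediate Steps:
(-(41 - 16)/(-25 - 52) - 72)*(-100) = (-25/(-77) - 72)*(-100) = (-25*(-1)/77 - 72)*(-100) = (-1*(-25/77) - 72)*(-100) = (25/77 - 72)*(-100) = -5519/77*(-100) = 551900/77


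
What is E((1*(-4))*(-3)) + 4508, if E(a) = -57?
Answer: 4451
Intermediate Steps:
E((1*(-4))*(-3)) + 4508 = -57 + 4508 = 4451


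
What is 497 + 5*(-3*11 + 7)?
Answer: 367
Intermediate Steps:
497 + 5*(-3*11 + 7) = 497 + 5*(-33 + 7) = 497 + 5*(-26) = 497 - 130 = 367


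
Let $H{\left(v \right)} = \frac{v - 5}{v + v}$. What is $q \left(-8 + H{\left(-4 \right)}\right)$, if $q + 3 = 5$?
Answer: $- \frac{55}{4} \approx -13.75$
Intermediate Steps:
$q = 2$ ($q = -3 + 5 = 2$)
$H{\left(v \right)} = \frac{-5 + v}{2 v}$
$q \left(-8 + H{\left(-4 \right)}\right) = 2 \left(-8 + \frac{-5 - 4}{2 \left(-4\right)}\right) = 2 \left(-8 + \frac{1}{2} \left(- \frac{1}{4}\right) \left(-9\right)\right) = 2 \left(-8 + \frac{9}{8}\right) = 2 \left(- \frac{55}{8}\right) = - \frac{55}{4}$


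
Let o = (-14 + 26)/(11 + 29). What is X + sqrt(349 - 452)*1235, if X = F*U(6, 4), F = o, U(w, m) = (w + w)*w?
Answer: 108/5 + 1235*I*sqrt(103) ≈ 21.6 + 12534.0*I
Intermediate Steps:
o = 3/10 (o = 12/40 = 12*(1/40) = 3/10 ≈ 0.30000)
U(w, m) = 2*w**2 (U(w, m) = (2*w)*w = 2*w**2)
F = 3/10 ≈ 0.30000
X = 108/5 (X = 3*(2*6**2)/10 = 3*(2*36)/10 = (3/10)*72 = 108/5 ≈ 21.600)
X + sqrt(349 - 452)*1235 = 108/5 + sqrt(349 - 452)*1235 = 108/5 + sqrt(-103)*1235 = 108/5 + (I*sqrt(103))*1235 = 108/5 + 1235*I*sqrt(103)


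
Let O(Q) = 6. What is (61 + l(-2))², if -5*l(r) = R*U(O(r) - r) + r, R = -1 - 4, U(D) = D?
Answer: 120409/25 ≈ 4816.4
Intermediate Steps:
R = -5
l(r) = 6 - 6*r/5 (l(r) = -(-5*(6 - r) + r)/5 = -((-30 + 5*r) + r)/5 = -(-30 + 6*r)/5 = 6 - 6*r/5)
(61 + l(-2))² = (61 + (6 - 6/5*(-2)))² = (61 + (6 + 12/5))² = (61 + 42/5)² = (347/5)² = 120409/25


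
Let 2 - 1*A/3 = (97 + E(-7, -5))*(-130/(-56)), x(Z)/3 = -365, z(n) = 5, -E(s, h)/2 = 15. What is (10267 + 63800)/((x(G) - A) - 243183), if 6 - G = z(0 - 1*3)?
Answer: -691292/2275629 ≈ -0.30378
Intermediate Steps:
E(s, h) = -30 (E(s, h) = -2*15 = -30)
G = 1 (G = 6 - 1*5 = 6 - 5 = 1)
x(Z) = -1095 (x(Z) = 3*(-365) = -1095)
A = -12897/28 (A = 6 - 3*(97 - 30)*(-130/(-56)) = 6 - 201*(-130*(-1/56)) = 6 - 201*65/28 = 6 - 3*4355/28 = 6 - 13065/28 = -12897/28 ≈ -460.61)
(10267 + 63800)/((x(G) - A) - 243183) = (10267 + 63800)/((-1095 - 1*(-12897/28)) - 243183) = 74067/((-1095 + 12897/28) - 243183) = 74067/(-17763/28 - 243183) = 74067/(-6826887/28) = 74067*(-28/6826887) = -691292/2275629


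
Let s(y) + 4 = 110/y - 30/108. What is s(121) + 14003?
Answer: 2771927/198 ≈ 14000.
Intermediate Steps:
s(y) = -77/18 + 110/y (s(y) = -4 + (110/y - 30/108) = -4 + (110/y - 30*1/108) = -4 + (110/y - 5/18) = -4 + (-5/18 + 110/y) = -77/18 + 110/y)
s(121) + 14003 = (-77/18 + 110/121) + 14003 = (-77/18 + 110*(1/121)) + 14003 = (-77/18 + 10/11) + 14003 = -667/198 + 14003 = 2771927/198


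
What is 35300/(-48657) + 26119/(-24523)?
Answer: -2136534083/1193215611 ≈ -1.7906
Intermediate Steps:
35300/(-48657) + 26119/(-24523) = 35300*(-1/48657) + 26119*(-1/24523) = -35300/48657 - 26119/24523 = -2136534083/1193215611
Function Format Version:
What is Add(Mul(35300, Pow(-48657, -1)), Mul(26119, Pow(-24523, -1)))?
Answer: Rational(-2136534083, 1193215611) ≈ -1.7906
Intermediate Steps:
Add(Mul(35300, Pow(-48657, -1)), Mul(26119, Pow(-24523, -1))) = Add(Mul(35300, Rational(-1, 48657)), Mul(26119, Rational(-1, 24523))) = Add(Rational(-35300, 48657), Rational(-26119, 24523)) = Rational(-2136534083, 1193215611)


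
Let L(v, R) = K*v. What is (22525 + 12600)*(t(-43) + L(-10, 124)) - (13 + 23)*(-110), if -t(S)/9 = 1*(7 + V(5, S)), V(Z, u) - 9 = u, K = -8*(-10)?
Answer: -19560665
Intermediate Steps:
K = 80
V(Z, u) = 9 + u
t(S) = -144 - 9*S (t(S) = -9*(7 + (9 + S)) = -9*(16 + S) = -144 - 9*S)
L(v, R) = 80*v
(22525 + 12600)*(t(-43) + L(-10, 124)) - (13 + 23)*(-110) = (22525 + 12600)*((-144 - 9*(-43)) + 80*(-10)) - (13 + 23)*(-110) = 35125*((-144 + 387) - 800) - 36*(-110) = 35125*(243 - 800) - 1*(-3960) = 35125*(-557) + 3960 = -19564625 + 3960 = -19560665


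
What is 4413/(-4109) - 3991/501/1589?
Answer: -72031424/66757749 ≈ -1.0790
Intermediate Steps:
4413/(-4109) - 3991/501/1589 = 4413*(-1/4109) - 3991*1/501*(1/1589) = -4413/4109 - 3991/501*1/1589 = -4413/4109 - 3991/796089 = -72031424/66757749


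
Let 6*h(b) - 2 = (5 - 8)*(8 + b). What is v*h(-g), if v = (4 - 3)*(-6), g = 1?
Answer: 19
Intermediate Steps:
h(b) = -11/3 - b/2 (h(b) = ⅓ + ((5 - 8)*(8 + b))/6 = ⅓ + (-3*(8 + b))/6 = ⅓ + (-24 - 3*b)/6 = ⅓ + (-4 - b/2) = -11/3 - b/2)
v = -6 (v = 1*(-6) = -6)
v*h(-g) = -6*(-11/3 - (-1)/2) = -6*(-11/3 - ½*(-1)) = -6*(-11/3 + ½) = -6*(-19/6) = 19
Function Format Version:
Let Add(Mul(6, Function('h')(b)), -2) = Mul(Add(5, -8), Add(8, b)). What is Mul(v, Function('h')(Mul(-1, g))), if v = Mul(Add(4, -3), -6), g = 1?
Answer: 19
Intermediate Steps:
Function('h')(b) = Add(Rational(-11, 3), Mul(Rational(-1, 2), b)) (Function('h')(b) = Add(Rational(1, 3), Mul(Rational(1, 6), Mul(Add(5, -8), Add(8, b)))) = Add(Rational(1, 3), Mul(Rational(1, 6), Mul(-3, Add(8, b)))) = Add(Rational(1, 3), Mul(Rational(1, 6), Add(-24, Mul(-3, b)))) = Add(Rational(1, 3), Add(-4, Mul(Rational(-1, 2), b))) = Add(Rational(-11, 3), Mul(Rational(-1, 2), b)))
v = -6 (v = Mul(1, -6) = -6)
Mul(v, Function('h')(Mul(-1, g))) = Mul(-6, Add(Rational(-11, 3), Mul(Rational(-1, 2), Mul(-1, 1)))) = Mul(-6, Add(Rational(-11, 3), Mul(Rational(-1, 2), -1))) = Mul(-6, Add(Rational(-11, 3), Rational(1, 2))) = Mul(-6, Rational(-19, 6)) = 19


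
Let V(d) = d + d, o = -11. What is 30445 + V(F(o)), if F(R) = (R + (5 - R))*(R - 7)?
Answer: 30265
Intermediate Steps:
F(R) = -35 + 5*R (F(R) = 5*(-7 + R) = -35 + 5*R)
V(d) = 2*d
30445 + V(F(o)) = 30445 + 2*(-35 + 5*(-11)) = 30445 + 2*(-35 - 55) = 30445 + 2*(-90) = 30445 - 180 = 30265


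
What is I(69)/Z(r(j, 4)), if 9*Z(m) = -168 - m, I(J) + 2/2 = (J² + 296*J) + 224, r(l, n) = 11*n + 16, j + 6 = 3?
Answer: -19056/19 ≈ -1002.9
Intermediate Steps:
j = -3 (j = -6 + 3 = -3)
r(l, n) = 16 + 11*n
I(J) = 223 + J² + 296*J (I(J) = -1 + ((J² + 296*J) + 224) = -1 + (224 + J² + 296*J) = 223 + J² + 296*J)
Z(m) = -56/3 - m/9 (Z(m) = (-168 - m)/9 = -56/3 - m/9)
I(69)/Z(r(j, 4)) = (223 + 69² + 296*69)/(-56/3 - (16 + 11*4)/9) = (223 + 4761 + 20424)/(-56/3 - (16 + 44)/9) = 25408/(-56/3 - ⅑*60) = 25408/(-56/3 - 20/3) = 25408/(-76/3) = 25408*(-3/76) = -19056/19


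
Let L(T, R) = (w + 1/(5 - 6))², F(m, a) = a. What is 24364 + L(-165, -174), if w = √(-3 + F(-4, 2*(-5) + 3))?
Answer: 24355 - 2*I*√10 ≈ 24355.0 - 6.3246*I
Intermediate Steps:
w = I*√10 (w = √(-3 + (2*(-5) + 3)) = √(-3 + (-10 + 3)) = √(-3 - 7) = √(-10) = I*√10 ≈ 3.1623*I)
L(T, R) = (-1 + I*√10)² (L(T, R) = (I*√10 + 1/(5 - 6))² = (I*√10 + 1/(-1))² = (I*√10 - 1)² = (-1 + I*√10)²)
24364 + L(-165, -174) = 24364 + (1 - I*√10)²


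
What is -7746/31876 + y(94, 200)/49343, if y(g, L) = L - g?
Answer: -3573887/14838278 ≈ -0.24086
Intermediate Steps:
-7746/31876 + y(94, 200)/49343 = -7746/31876 + (200 - 1*94)/49343 = -7746*1/31876 + (200 - 94)*(1/49343) = -3873/15938 + 106*(1/49343) = -3873/15938 + 2/931 = -3573887/14838278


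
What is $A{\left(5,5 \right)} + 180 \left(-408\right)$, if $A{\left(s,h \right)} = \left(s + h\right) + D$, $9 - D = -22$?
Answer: $-73399$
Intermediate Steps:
$D = 31$ ($D = 9 - -22 = 9 + 22 = 31$)
$A{\left(s,h \right)} = 31 + h + s$ ($A{\left(s,h \right)} = \left(s + h\right) + 31 = \left(h + s\right) + 31 = 31 + h + s$)
$A{\left(5,5 \right)} + 180 \left(-408\right) = \left(31 + 5 + 5\right) + 180 \left(-408\right) = 41 - 73440 = -73399$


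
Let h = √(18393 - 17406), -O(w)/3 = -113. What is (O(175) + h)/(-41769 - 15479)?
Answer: -339/57248 - √987/57248 ≈ -0.0064704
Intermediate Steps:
O(w) = 339 (O(w) = -3*(-113) = 339)
h = √987 ≈ 31.417
(O(175) + h)/(-41769 - 15479) = (339 + √987)/(-41769 - 15479) = (339 + √987)/(-57248) = (339 + √987)*(-1/57248) = -339/57248 - √987/57248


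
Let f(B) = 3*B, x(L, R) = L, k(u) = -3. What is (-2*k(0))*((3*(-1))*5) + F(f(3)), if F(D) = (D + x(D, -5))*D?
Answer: 72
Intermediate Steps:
F(D) = 2*D**2 (F(D) = (D + D)*D = (2*D)*D = 2*D**2)
(-2*k(0))*((3*(-1))*5) + F(f(3)) = (-2*(-3))*((3*(-1))*5) + 2*(3*3)**2 = 6*(-3*5) + 2*9**2 = 6*(-15) + 2*81 = -90 + 162 = 72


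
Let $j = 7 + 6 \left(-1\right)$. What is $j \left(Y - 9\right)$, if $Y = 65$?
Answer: $56$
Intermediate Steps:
$j = 1$ ($j = 7 - 6 = 1$)
$j \left(Y - 9\right) = 1 \left(65 - 9\right) = 1 \cdot 56 = 56$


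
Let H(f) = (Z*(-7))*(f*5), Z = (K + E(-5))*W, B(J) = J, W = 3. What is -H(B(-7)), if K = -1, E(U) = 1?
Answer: 0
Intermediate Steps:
Z = 0 (Z = (-1 + 1)*3 = 0*3 = 0)
H(f) = 0 (H(f) = (0*(-7))*(f*5) = 0*(5*f) = 0)
-H(B(-7)) = -1*0 = 0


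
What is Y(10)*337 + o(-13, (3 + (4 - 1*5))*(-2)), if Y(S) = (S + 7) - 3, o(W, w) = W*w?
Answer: 4770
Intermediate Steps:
Y(S) = 4 + S (Y(S) = (7 + S) - 3 = 4 + S)
Y(10)*337 + o(-13, (3 + (4 - 1*5))*(-2)) = (4 + 10)*337 - 13*(3 + (4 - 1*5))*(-2) = 14*337 - 13*(3 + (4 - 5))*(-2) = 4718 - 13*(3 - 1)*(-2) = 4718 - 26*(-2) = 4718 - 13*(-4) = 4718 + 52 = 4770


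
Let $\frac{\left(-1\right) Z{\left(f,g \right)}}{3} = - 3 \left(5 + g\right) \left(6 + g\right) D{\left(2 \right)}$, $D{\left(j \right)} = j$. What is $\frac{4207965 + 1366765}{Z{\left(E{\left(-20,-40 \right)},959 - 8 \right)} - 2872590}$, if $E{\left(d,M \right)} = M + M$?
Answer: $\frac{2787365}{6797733} \approx 0.41004$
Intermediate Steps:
$E{\left(d,M \right)} = 2 M$
$Z{\left(f,g \right)} = 18 \left(5 + g\right) \left(6 + g\right)$ ($Z{\left(f,g \right)} = - 3 - 3 \left(5 + g\right) \left(6 + g\right) 2 = - 3 \left(- 6 \left(5 + g\right) \left(6 + g\right)\right) = 18 \left(5 + g\right) \left(6 + g\right)$)
$\frac{4207965 + 1366765}{Z{\left(E{\left(-20,-40 \right)},959 - 8 \right)} - 2872590} = \frac{4207965 + 1366765}{\left(540 + 18 \left(959 - 8\right)^{2} + 198 \left(959 - 8\right)\right) - 2872590} = \frac{5574730}{\left(540 + 18 \left(959 - 8\right)^{2} + 198 \left(959 - 8\right)\right) - 2872590} = \frac{5574730}{\left(540 + 18 \cdot 951^{2} + 198 \cdot 951\right) - 2872590} = \frac{5574730}{\left(540 + 18 \cdot 904401 + 188298\right) - 2872590} = \frac{5574730}{\left(540 + 16279218 + 188298\right) - 2872590} = \frac{5574730}{16468056 - 2872590} = \frac{5574730}{13595466} = 5574730 \cdot \frac{1}{13595466} = \frac{2787365}{6797733}$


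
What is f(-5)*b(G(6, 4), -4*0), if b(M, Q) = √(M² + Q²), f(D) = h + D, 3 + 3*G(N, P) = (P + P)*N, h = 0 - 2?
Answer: -105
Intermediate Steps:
h = -2
G(N, P) = -1 + 2*N*P/3 (G(N, P) = -1 + ((P + P)*N)/3 = -1 + ((2*P)*N)/3 = -1 + (2*N*P)/3 = -1 + 2*N*P/3)
f(D) = -2 + D
f(-5)*b(G(6, 4), -4*0) = (-2 - 5)*√((-1 + (⅔)*6*4)² + (-4*0)²) = -7*√((-1 + 16)² + 0²) = -7*√(15² + 0) = -7*√(225 + 0) = -7*√225 = -7*15 = -105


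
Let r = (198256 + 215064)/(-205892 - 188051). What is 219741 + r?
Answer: 86565015443/393943 ≈ 2.1974e+5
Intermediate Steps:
r = -413320/393943 (r = 413320/(-393943) = 413320*(-1/393943) = -413320/393943 ≈ -1.0492)
219741 + r = 219741 - 413320/393943 = 86565015443/393943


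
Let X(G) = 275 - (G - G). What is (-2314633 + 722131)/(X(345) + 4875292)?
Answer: -530834/1625189 ≈ -0.32663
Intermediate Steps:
X(G) = 275 (X(G) = 275 - 1*0 = 275 + 0 = 275)
(-2314633 + 722131)/(X(345) + 4875292) = (-2314633 + 722131)/(275 + 4875292) = -1592502/4875567 = -1592502*1/4875567 = -530834/1625189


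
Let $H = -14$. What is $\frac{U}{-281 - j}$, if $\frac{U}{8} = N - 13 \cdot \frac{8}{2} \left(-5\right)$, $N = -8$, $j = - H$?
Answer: $- \frac{2016}{295} \approx -6.8339$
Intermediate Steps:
$j = 14$ ($j = \left(-1\right) \left(-14\right) = 14$)
$U = 2016$ ($U = 8 \left(-8 - 13 \cdot \frac{8}{2} \left(-5\right)\right) = 8 \left(-8 - 13 \cdot 8 \cdot \frac{1}{2} \left(-5\right)\right) = 8 \left(-8 - 13 \cdot 4 \left(-5\right)\right) = 8 \left(-8 - -260\right) = 8 \left(-8 + 260\right) = 8 \cdot 252 = 2016$)
$\frac{U}{-281 - j} = \frac{2016}{-281 - 14} = \frac{2016}{-295} = 2016 \left(- \frac{1}{295}\right) = - \frac{2016}{295}$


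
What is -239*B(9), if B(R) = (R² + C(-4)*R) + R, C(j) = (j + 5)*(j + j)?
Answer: -4302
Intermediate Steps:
C(j) = 2*j*(5 + j) (C(j) = (5 + j)*(2*j) = 2*j*(5 + j))
B(R) = R² - 7*R (B(R) = (R² + (2*(-4)*(5 - 4))*R) + R = (R² + (2*(-4)*1)*R) + R = (R² - 8*R) + R = R² - 7*R)
-239*B(9) = -2151*(-7 + 9) = -2151*2 = -239*18 = -4302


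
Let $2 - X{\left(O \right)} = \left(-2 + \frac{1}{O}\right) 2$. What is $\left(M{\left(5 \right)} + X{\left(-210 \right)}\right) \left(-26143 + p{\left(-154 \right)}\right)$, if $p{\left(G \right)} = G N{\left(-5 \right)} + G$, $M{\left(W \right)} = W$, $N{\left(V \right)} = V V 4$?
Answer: $- \frac{16067244}{35} \approx -4.5906 \cdot 10^{5}$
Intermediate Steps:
$X{\left(O \right)} = 6 - \frac{2}{O}$ ($X{\left(O \right)} = 2 - \left(-2 + \frac{1}{O}\right) 2 = 2 - \left(-4 + \frac{2}{O}\right) = 2 + \left(4 - \frac{2}{O}\right) = 6 - \frac{2}{O}$)
$N{\left(V \right)} = 4 V^{2}$ ($N{\left(V \right)} = V^{2} \cdot 4 = 4 V^{2}$)
$p{\left(G \right)} = 101 G$ ($p{\left(G \right)} = G 4 \left(-5\right)^{2} + G = G 4 \cdot 25 + G = G 100 + G = 100 G + G = 101 G$)
$\left(M{\left(5 \right)} + X{\left(-210 \right)}\right) \left(-26143 + p{\left(-154 \right)}\right) = \left(5 + \left(6 - \frac{2}{-210}\right)\right) \left(-26143 + 101 \left(-154\right)\right) = \left(5 + \left(6 - - \frac{1}{105}\right)\right) \left(-26143 - 15554\right) = \left(5 + \left(6 + \frac{1}{105}\right)\right) \left(-41697\right) = \left(5 + \frac{631}{105}\right) \left(-41697\right) = \frac{1156}{105} \left(-41697\right) = - \frac{16067244}{35}$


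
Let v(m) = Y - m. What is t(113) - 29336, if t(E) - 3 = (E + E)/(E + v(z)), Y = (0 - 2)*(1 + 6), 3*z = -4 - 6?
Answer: -9004553/307 ≈ -29331.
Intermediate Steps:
z = -10/3 (z = (-4 - 6)/3 = (⅓)*(-10) = -10/3 ≈ -3.3333)
Y = -14 (Y = -2*7 = -14)
v(m) = -14 - m
t(E) = 3 + 2*E/(-32/3 + E) (t(E) = 3 + (E + E)/(E + (-14 - 1*(-10/3))) = 3 + (2*E)/(E + (-14 + 10/3)) = 3 + (2*E)/(E - 32/3) = 3 + (2*E)/(-32/3 + E) = 3 + 2*E/(-32/3 + E))
t(113) - 29336 = 3*(-32 + 5*113)/(-32 + 3*113) - 29336 = 3*(-32 + 565)/(-32 + 339) - 29336 = 3*533/307 - 29336 = 3*(1/307)*533 - 29336 = 1599/307 - 29336 = -9004553/307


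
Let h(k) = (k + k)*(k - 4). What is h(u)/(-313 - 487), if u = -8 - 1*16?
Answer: -42/25 ≈ -1.6800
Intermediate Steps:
u = -24 (u = -8 - 16 = -24)
h(k) = 2*k*(-4 + k) (h(k) = (2*k)*(-4 + k) = 2*k*(-4 + k))
h(u)/(-313 - 487) = (2*(-24)*(-4 - 24))/(-313 - 487) = (2*(-24)*(-28))/(-800) = 1344*(-1/800) = -42/25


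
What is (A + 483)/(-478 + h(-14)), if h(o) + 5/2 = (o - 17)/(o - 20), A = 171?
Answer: -11118/8153 ≈ -1.3637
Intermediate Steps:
h(o) = -5/2 + (-17 + o)/(-20 + o) (h(o) = -5/2 + (o - 17)/(o - 20) = -5/2 + (-17 + o)/(-20 + o))
(A + 483)/(-478 + h(-14)) = (171 + 483)/(-478 + 3*(22 - 1*(-14))/(2*(-20 - 14))) = 654/(-478 + (3/2)*(22 + 14)/(-34)) = 654/(-478 + (3/2)*(-1/34)*36) = 654/(-478 - 27/17) = 654/(-8153/17) = 654*(-17/8153) = -11118/8153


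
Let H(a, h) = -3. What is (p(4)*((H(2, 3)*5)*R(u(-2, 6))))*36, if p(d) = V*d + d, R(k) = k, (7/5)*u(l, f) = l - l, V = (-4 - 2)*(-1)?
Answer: 0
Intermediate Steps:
V = 6 (V = -6*(-1) = 6)
u(l, f) = 0 (u(l, f) = 5*(l - l)/7 = (5/7)*0 = 0)
p(d) = 7*d (p(d) = 6*d + d = 7*d)
(p(4)*((H(2, 3)*5)*R(u(-2, 6))))*36 = ((7*4)*(-3*5*0))*36 = (28*(-15*0))*36 = (28*0)*36 = 0*36 = 0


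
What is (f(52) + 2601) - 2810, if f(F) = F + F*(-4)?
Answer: -365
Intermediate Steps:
f(F) = -3*F (f(F) = F - 4*F = -3*F)
(f(52) + 2601) - 2810 = (-3*52 + 2601) - 2810 = (-156 + 2601) - 2810 = 2445 - 2810 = -365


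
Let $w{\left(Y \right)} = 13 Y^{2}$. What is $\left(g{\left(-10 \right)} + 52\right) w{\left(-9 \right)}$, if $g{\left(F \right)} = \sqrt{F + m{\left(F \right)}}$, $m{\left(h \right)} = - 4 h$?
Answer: $54756 + 1053 \sqrt{30} \approx 60524.0$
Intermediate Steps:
$g{\left(F \right)} = \sqrt{3} \sqrt{- F}$ ($g{\left(F \right)} = \sqrt{F - 4 F} = \sqrt{- 3 F} = \sqrt{3} \sqrt{- F}$)
$\left(g{\left(-10 \right)} + 52\right) w{\left(-9 \right)} = \left(\sqrt{3} \sqrt{\left(-1\right) \left(-10\right)} + 52\right) 13 \left(-9\right)^{2} = \left(\sqrt{3} \sqrt{10} + 52\right) 13 \cdot 81 = \left(\sqrt{30} + 52\right) 1053 = \left(52 + \sqrt{30}\right) 1053 = 54756 + 1053 \sqrt{30}$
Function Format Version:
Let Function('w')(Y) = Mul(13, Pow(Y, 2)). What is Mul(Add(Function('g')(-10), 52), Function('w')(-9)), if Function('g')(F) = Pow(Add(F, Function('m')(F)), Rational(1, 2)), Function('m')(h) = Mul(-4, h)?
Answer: Add(54756, Mul(1053, Pow(30, Rational(1, 2)))) ≈ 60524.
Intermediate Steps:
Function('g')(F) = Mul(Pow(3, Rational(1, 2)), Pow(Mul(-1, F), Rational(1, 2))) (Function('g')(F) = Pow(Add(F, Mul(-4, F)), Rational(1, 2)) = Pow(Mul(-3, F), Rational(1, 2)) = Mul(Pow(3, Rational(1, 2)), Pow(Mul(-1, F), Rational(1, 2))))
Mul(Add(Function('g')(-10), 52), Function('w')(-9)) = Mul(Add(Mul(Pow(3, Rational(1, 2)), Pow(Mul(-1, -10), Rational(1, 2))), 52), Mul(13, Pow(-9, 2))) = Mul(Add(Mul(Pow(3, Rational(1, 2)), Pow(10, Rational(1, 2))), 52), Mul(13, 81)) = Mul(Add(Pow(30, Rational(1, 2)), 52), 1053) = Mul(Add(52, Pow(30, Rational(1, 2))), 1053) = Add(54756, Mul(1053, Pow(30, Rational(1, 2))))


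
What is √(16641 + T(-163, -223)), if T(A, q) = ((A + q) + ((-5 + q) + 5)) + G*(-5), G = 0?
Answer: 4*√1002 ≈ 126.62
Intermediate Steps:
T(A, q) = A + 2*q (T(A, q) = ((A + q) + ((-5 + q) + 5)) + 0*(-5) = ((A + q) + q) + 0 = (A + 2*q) + 0 = A + 2*q)
√(16641 + T(-163, -223)) = √(16641 + (-163 + 2*(-223))) = √(16641 + (-163 - 446)) = √(16641 - 609) = √16032 = 4*√1002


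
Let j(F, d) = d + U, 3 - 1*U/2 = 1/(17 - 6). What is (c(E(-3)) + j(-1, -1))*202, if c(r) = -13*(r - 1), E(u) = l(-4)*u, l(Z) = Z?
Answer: -307040/11 ≈ -27913.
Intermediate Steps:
U = 64/11 (U = 6 - 2/(17 - 6) = 6 - 2/11 = 64/11 ≈ 5.8182)
E(u) = -4*u
c(r) = 13 - 13*r (c(r) = -13*(-1 + r) = 13 - 13*r)
j(F, d) = 64/11 + d (j(F, d) = d + 64/11 = 64/11 + d)
(c(E(-3)) + j(-1, -1))*202 = ((13 - (-52)*(-3)) + (64/11 - 1))*202 = ((13 - 13*12) + 53/11)*202 = ((13 - 156) + 53/11)*202 = (-143 + 53/11)*202 = -1520/11*202 = -307040/11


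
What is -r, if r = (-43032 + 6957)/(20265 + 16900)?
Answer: 7215/7433 ≈ 0.97067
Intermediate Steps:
r = -7215/7433 (r = -36075/37165 = -36075*1/37165 = -7215/7433 ≈ -0.97067)
-r = -1*(-7215/7433) = 7215/7433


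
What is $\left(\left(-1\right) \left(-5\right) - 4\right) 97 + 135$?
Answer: $232$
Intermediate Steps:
$\left(\left(-1\right) \left(-5\right) - 4\right) 97 + 135 = \left(5 - 4\right) 97 + 135 = 1 \cdot 97 + 135 = 97 + 135 = 232$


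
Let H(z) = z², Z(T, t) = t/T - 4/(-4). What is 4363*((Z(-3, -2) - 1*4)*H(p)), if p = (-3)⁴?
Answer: -66793167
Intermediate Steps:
p = 81
Z(T, t) = 1 + t/T (Z(T, t) = t/T - 4*(-¼) = t/T + 1 = 1 + t/T)
4363*((Z(-3, -2) - 1*4)*H(p)) = 4363*(((-3 - 2)/(-3) - 1*4)*81²) = 4363*((-⅓*(-5) - 4)*6561) = 4363*((5/3 - 4)*6561) = 4363*(-7/3*6561) = 4363*(-15309) = -66793167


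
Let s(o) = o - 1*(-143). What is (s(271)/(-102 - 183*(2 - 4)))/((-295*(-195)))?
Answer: 23/843700 ≈ 2.7261e-5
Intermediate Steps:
s(o) = 143 + o (s(o) = o + 143 = 143 + o)
(s(271)/(-102 - 183*(2 - 4)))/((-295*(-195))) = ((143 + 271)/(-102 - 183*(2 - 4)))/((-295*(-195))) = (414/(-102 - 183*(-2)))/57525 = (414/(-102 - 61*(-6)))*(1/57525) = (414/(-102 + 366))*(1/57525) = (414/264)*(1/57525) = (414*(1/264))*(1/57525) = (69/44)*(1/57525) = 23/843700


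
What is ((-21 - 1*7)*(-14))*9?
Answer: 3528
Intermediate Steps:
((-21 - 1*7)*(-14))*9 = ((-21 - 7)*(-14))*9 = -28*(-14)*9 = 392*9 = 3528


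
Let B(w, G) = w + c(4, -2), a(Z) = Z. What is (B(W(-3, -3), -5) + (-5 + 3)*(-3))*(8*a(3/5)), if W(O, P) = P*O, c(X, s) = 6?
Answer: 504/5 ≈ 100.80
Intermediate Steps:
W(O, P) = O*P
B(w, G) = 6 + w (B(w, G) = w + 6 = 6 + w)
(B(W(-3, -3), -5) + (-5 + 3)*(-3))*(8*a(3/5)) = ((6 - 3*(-3)) + (-5 + 3)*(-3))*(8*(3/5)) = ((6 + 9) - 2*(-3))*(8*(3*(⅕))) = (15 + 6)*(8*(⅗)) = 21*(24/5) = 504/5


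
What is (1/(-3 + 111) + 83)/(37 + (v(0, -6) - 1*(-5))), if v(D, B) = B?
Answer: 8965/3888 ≈ 2.3058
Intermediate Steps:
(1/(-3 + 111) + 83)/(37 + (v(0, -6) - 1*(-5))) = (1/(-3 + 111) + 83)/(37 + (-6 - 1*(-5))) = (1/108 + 83)/(37 + (-6 + 5)) = (1/108 + 83)/(37 - 1) = (8965/108)/36 = (1/36)*(8965/108) = 8965/3888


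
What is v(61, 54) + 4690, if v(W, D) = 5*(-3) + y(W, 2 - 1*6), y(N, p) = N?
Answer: 4736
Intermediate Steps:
v(W, D) = -15 + W (v(W, D) = 5*(-3) + W = -15 + W)
v(61, 54) + 4690 = (-15 + 61) + 4690 = 46 + 4690 = 4736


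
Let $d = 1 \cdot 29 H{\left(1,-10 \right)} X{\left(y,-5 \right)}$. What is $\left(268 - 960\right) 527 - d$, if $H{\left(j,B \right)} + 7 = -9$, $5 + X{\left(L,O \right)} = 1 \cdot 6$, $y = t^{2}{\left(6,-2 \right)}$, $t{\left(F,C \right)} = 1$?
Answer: $-364220$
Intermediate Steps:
$y = 1$ ($y = 1^{2} = 1$)
$X{\left(L,O \right)} = 1$ ($X{\left(L,O \right)} = -5 + 1 \cdot 6 = -5 + 6 = 1$)
$H{\left(j,B \right)} = -16$ ($H{\left(j,B \right)} = -7 - 9 = -16$)
$d = -464$ ($d = 1 \cdot 29 \left(-16\right) 1 = 29 \left(-16\right) 1 = \left(-464\right) 1 = -464$)
$\left(268 - 960\right) 527 - d = \left(268 - 960\right) 527 - -464 = \left(-692\right) 527 + 464 = -364684 + 464 = -364220$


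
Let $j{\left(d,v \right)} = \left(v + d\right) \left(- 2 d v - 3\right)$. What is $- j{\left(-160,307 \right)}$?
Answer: $-14440839$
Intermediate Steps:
$j{\left(d,v \right)} = \left(-3 - 2 d v\right) \left(d + v\right)$ ($j{\left(d,v \right)} = \left(d + v\right) \left(- 2 d v - 3\right) = \left(d + v\right) \left(-3 - 2 d v\right) = \left(-3 - 2 d v\right) \left(d + v\right)$)
$- j{\left(-160,307 \right)} = - (\left(-3\right) \left(-160\right) - 921 - - 320 \cdot 307^{2} - 614 \left(-160\right)^{2}) = - (480 - 921 - \left(-320\right) 94249 - 614 \cdot 25600) = - (480 - 921 + 30159680 - 15718400) = \left(-1\right) 14440839 = -14440839$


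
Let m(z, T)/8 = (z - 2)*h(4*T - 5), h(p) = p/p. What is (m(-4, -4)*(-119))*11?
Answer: 62832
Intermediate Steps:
h(p) = 1
m(z, T) = -16 + 8*z (m(z, T) = 8*((z - 2)*1) = 8*((-2 + z)*1) = 8*(-2 + z) = -16 + 8*z)
(m(-4, -4)*(-119))*11 = ((-16 + 8*(-4))*(-119))*11 = ((-16 - 32)*(-119))*11 = -48*(-119)*11 = 5712*11 = 62832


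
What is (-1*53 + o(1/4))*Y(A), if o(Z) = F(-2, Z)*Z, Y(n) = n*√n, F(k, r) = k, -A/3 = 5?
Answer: 1605*I*√15/2 ≈ 3108.1*I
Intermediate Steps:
A = -15 (A = -3*5 = -15)
Y(n) = n^(3/2)
o(Z) = -2*Z
(-1*53 + o(1/4))*Y(A) = (-1*53 - 2/4)*(-15)^(3/2) = (-53 - 2*¼)*(-15*I*√15) = (-53 - ½)*(-15*I*√15) = -(-1605)*I*√15/2 = 1605*I*√15/2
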